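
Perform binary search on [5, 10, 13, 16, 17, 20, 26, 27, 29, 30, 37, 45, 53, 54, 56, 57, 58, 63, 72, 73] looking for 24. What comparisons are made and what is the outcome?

Binary search for 24 in [5, 10, 13, 16, 17, 20, 26, 27, 29, 30, 37, 45, 53, 54, 56, 57, 58, 63, 72, 73]:

lo=0, hi=19, mid=9, arr[mid]=30 -> 30 > 24, search left half
lo=0, hi=8, mid=4, arr[mid]=17 -> 17 < 24, search right half
lo=5, hi=8, mid=6, arr[mid]=26 -> 26 > 24, search left half
lo=5, hi=5, mid=5, arr[mid]=20 -> 20 < 24, search right half
lo=6 > hi=5, target 24 not found

Binary search determines that 24 is not in the array after 4 comparisons. The search space was exhausted without finding the target.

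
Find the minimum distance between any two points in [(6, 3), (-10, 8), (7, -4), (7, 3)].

Computing all pairwise distances among 4 points:

d((6, 3), (-10, 8)) = 16.7631
d((6, 3), (7, -4)) = 7.0711
d((6, 3), (7, 3)) = 1.0 <-- minimum
d((-10, 8), (7, -4)) = 20.8087
d((-10, 8), (7, 3)) = 17.72
d((7, -4), (7, 3)) = 7.0

Closest pair: (6, 3) and (7, 3) with distance 1.0

The closest pair is (6, 3) and (7, 3) with Euclidean distance 1.0. For 4 points, brute-force pairwise comparison is shown above. For large n, the divide-and-conquer algorithm (sort by x, recurse on halves, check the dividing strip) achieves O(n log n).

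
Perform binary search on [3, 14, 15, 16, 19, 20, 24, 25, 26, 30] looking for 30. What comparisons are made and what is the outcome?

Binary search for 30 in [3, 14, 15, 16, 19, 20, 24, 25, 26, 30]:

lo=0, hi=9, mid=4, arr[mid]=19 -> 19 < 30, search right half
lo=5, hi=9, mid=7, arr[mid]=25 -> 25 < 30, search right half
lo=8, hi=9, mid=8, arr[mid]=26 -> 26 < 30, search right half
lo=9, hi=9, mid=9, arr[mid]=30 -> Found target at index 9!

Binary search finds 30 at index 9 after 4 comparisons. The search repeatedly halves the search space by comparing with the middle element.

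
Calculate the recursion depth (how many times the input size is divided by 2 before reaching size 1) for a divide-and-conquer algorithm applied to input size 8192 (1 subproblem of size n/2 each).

For divide and conquer with division factor 2:

Problem sizes at each level:
Level 0: 8192
Level 1: 4096
Level 2: 2048
Level 3: 1024
Level 4: 512
Level 5: 256
Level 6: 128
Level 7: 64
Level 8: 32
Level 9: 16
Level 10: 8
Level 11: 4
Level 12: 2
Level 13: 1

The root is level 0 and the size-1 base case is level 13 (the tree spans levels 0 through 13, i.e. 14 levels counting the root), so the depth is the number of divisions: log_2(8192) = 13

The recursion tree depth is log_2(8192) = 13. At each level, the problem size is divided by 2, so it takes 13 divisions to reduce to a base case of size 1. The algorithm makes 1 recursive call at each level.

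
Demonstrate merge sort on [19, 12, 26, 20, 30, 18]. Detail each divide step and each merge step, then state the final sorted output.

Merge sort trace:

Split: [19, 12, 26, 20, 30, 18] -> [19, 12, 26] and [20, 30, 18]
  Split: [19, 12, 26] -> [19] and [12, 26]
    Split: [12, 26] -> [12] and [26]
    Merge: [12] + [26] -> [12, 26]
  Merge: [19] + [12, 26] -> [12, 19, 26]
  Split: [20, 30, 18] -> [20] and [30, 18]
    Split: [30, 18] -> [30] and [18]
    Merge: [30] + [18] -> [18, 30]
  Merge: [20] + [18, 30] -> [18, 20, 30]
Merge: [12, 19, 26] + [18, 20, 30] -> [12, 18, 19, 20, 26, 30]

Final sorted array: [12, 18, 19, 20, 26, 30]

The merge sort proceeds by recursively splitting the array and merging sorted halves.
After all merges, the sorted array is [12, 18, 19, 20, 26, 30].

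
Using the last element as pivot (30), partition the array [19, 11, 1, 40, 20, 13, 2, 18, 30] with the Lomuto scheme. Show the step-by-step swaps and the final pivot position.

Lomuto partition with pivot = 30:

Initial array: [19, 11, 1, 40, 20, 13, 2, 18, 30]

arr[0]=19 <= 30: swap with position 0, array becomes [19, 11, 1, 40, 20, 13, 2, 18, 30]
arr[1]=11 <= 30: swap with position 1, array becomes [19, 11, 1, 40, 20, 13, 2, 18, 30]
arr[2]=1 <= 30: swap with position 2, array becomes [19, 11, 1, 40, 20, 13, 2, 18, 30]
arr[3]=40 > 30: no swap
arr[4]=20 <= 30: swap with position 3, array becomes [19, 11, 1, 20, 40, 13, 2, 18, 30]
arr[5]=13 <= 30: swap with position 4, array becomes [19, 11, 1, 20, 13, 40, 2, 18, 30]
arr[6]=2 <= 30: swap with position 5, array becomes [19, 11, 1, 20, 13, 2, 40, 18, 30]
arr[7]=18 <= 30: swap with position 6, array becomes [19, 11, 1, 20, 13, 2, 18, 40, 30]

Place pivot at position 7: [19, 11, 1, 20, 13, 2, 18, 30, 40]
Pivot position: 7

After partitioning with pivot 30, the array becomes [19, 11, 1, 20, 13, 2, 18, 30, 40]. The pivot is placed at index 7. All elements to the left of the pivot are <= 30, and all elements to the right are > 30.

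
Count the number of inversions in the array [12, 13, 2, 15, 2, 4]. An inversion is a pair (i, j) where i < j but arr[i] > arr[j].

Finding inversions in [12, 13, 2, 15, 2, 4]:

(0, 2): arr[0]=12 > arr[2]=2
(0, 4): arr[0]=12 > arr[4]=2
(0, 5): arr[0]=12 > arr[5]=4
(1, 2): arr[1]=13 > arr[2]=2
(1, 4): arr[1]=13 > arr[4]=2
(1, 5): arr[1]=13 > arr[5]=4
(3, 4): arr[3]=15 > arr[4]=2
(3, 5): arr[3]=15 > arr[5]=4

Total inversions: 8

The array has 8 inversion(s): (0,2), (0,4), (0,5), (1,2), (1,4), (1,5), (3,4), (3,5). Each pair (i,j) satisfies i < j and arr[i] > arr[j].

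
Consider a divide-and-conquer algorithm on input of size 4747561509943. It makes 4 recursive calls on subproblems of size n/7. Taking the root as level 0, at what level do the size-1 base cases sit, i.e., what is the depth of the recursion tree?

For divide and conquer with division factor 7:

Problem sizes at each level:
Level 0: 4747561509943
Level 1: 678223072849
Level 2: 96889010407
Level 3: 13841287201
Level 4: 1977326743
Level 5: 282475249
Level 6: 40353607
Level 7: 5764801
Level 8: 823543
Level 9: 117649
Level 10: 16807
Level 11: 2401
Level 12: 343
Level 13: 49
Level 14: 7
Level 15: 1

The root is level 0 and the size-1 base case is level 15 (the tree spans levels 0 through 15, i.e. 16 levels counting the root), so the depth is the number of divisions: log_7(4747561509943) = 15

The recursion tree depth is log_7(4747561509943) = 15. At each level, the problem size is divided by 7, so it takes 15 divisions to reduce to a base case of size 1. The algorithm makes 4 recursive calls at each level.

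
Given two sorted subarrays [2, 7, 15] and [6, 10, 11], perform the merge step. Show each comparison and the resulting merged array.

Merging process:

Compare 2 vs 6: take 2 from left. Merged: [2]
Compare 7 vs 6: take 6 from right. Merged: [2, 6]
Compare 7 vs 10: take 7 from left. Merged: [2, 6, 7]
Compare 15 vs 10: take 10 from right. Merged: [2, 6, 7, 10]
Compare 15 vs 11: take 11 from right. Merged: [2, 6, 7, 10, 11]
Append remaining from left: [15]. Merged: [2, 6, 7, 10, 11, 15]

Final merged array: [2, 6, 7, 10, 11, 15]
Total comparisons: 5

The merged array is [2, 6, 7, 10, 11, 15], requiring 5 comparisons. The merge step runs in O(n) time where n is the total number of elements.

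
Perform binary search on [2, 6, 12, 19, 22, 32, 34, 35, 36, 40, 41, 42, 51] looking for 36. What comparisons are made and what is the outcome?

Binary search for 36 in [2, 6, 12, 19, 22, 32, 34, 35, 36, 40, 41, 42, 51]:

lo=0, hi=12, mid=6, arr[mid]=34 -> 34 < 36, search right half
lo=7, hi=12, mid=9, arr[mid]=40 -> 40 > 36, search left half
lo=7, hi=8, mid=7, arr[mid]=35 -> 35 < 36, search right half
lo=8, hi=8, mid=8, arr[mid]=36 -> Found target at index 8!

Binary search finds 36 at index 8 after 4 comparisons. The search repeatedly halves the search space by comparing with the middle element.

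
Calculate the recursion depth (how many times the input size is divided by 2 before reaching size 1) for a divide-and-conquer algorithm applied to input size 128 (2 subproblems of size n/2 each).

For divide and conquer with division factor 2:

Problem sizes at each level:
Level 0: 128
Level 1: 64
Level 2: 32
Level 3: 16
Level 4: 8
Level 5: 4
Level 6: 2
Level 7: 1

The root is level 0 and the size-1 base case is level 7 (the tree spans levels 0 through 7, i.e. 8 levels counting the root), so the depth is the number of divisions: log_2(128) = 7

The recursion tree depth is log_2(128) = 7. At each level, the problem size is divided by 2, so it takes 7 divisions to reduce to a base case of size 1. The algorithm makes 2 recursive calls at each level.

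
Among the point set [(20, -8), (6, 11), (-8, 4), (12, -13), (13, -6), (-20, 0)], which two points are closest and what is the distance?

Computing all pairwise distances among 6 points:

d((20, -8), (6, 11)) = 23.6008
d((20, -8), (-8, 4)) = 30.4631
d((20, -8), (12, -13)) = 9.434
d((20, -8), (13, -6)) = 7.2801
d((20, -8), (-20, 0)) = 40.7922
d((6, 11), (-8, 4)) = 15.6525
d((6, 11), (12, -13)) = 24.7386
d((6, 11), (13, -6)) = 18.3848
d((6, 11), (-20, 0)) = 28.2312
d((-8, 4), (12, -13)) = 26.2488
d((-8, 4), (13, -6)) = 23.2594
d((-8, 4), (-20, 0)) = 12.6491
d((12, -13), (13, -6)) = 7.0711 <-- minimum
d((12, -13), (-20, 0)) = 34.5398
d((13, -6), (-20, 0)) = 33.541

Closest pair: (12, -13) and (13, -6) with distance 7.0711

The closest pair is (12, -13) and (13, -6) with Euclidean distance 7.0711. For 6 points, brute-force pairwise comparison is shown above. For large n, the divide-and-conquer algorithm (sort by x, recurse on halves, check the dividing strip) achieves O(n log n).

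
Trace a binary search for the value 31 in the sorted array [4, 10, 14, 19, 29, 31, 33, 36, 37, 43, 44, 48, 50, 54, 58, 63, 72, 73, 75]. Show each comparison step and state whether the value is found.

Binary search for 31 in [4, 10, 14, 19, 29, 31, 33, 36, 37, 43, 44, 48, 50, 54, 58, 63, 72, 73, 75]:

lo=0, hi=18, mid=9, arr[mid]=43 -> 43 > 31, search left half
lo=0, hi=8, mid=4, arr[mid]=29 -> 29 < 31, search right half
lo=5, hi=8, mid=6, arr[mid]=33 -> 33 > 31, search left half
lo=5, hi=5, mid=5, arr[mid]=31 -> Found target at index 5!

Binary search finds 31 at index 5 after 4 comparisons. The search repeatedly halves the search space by comparing with the middle element.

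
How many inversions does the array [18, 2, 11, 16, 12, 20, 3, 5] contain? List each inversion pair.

Finding inversions in [18, 2, 11, 16, 12, 20, 3, 5]:

(0, 1): arr[0]=18 > arr[1]=2
(0, 2): arr[0]=18 > arr[2]=11
(0, 3): arr[0]=18 > arr[3]=16
(0, 4): arr[0]=18 > arr[4]=12
(0, 6): arr[0]=18 > arr[6]=3
(0, 7): arr[0]=18 > arr[7]=5
(2, 6): arr[2]=11 > arr[6]=3
(2, 7): arr[2]=11 > arr[7]=5
(3, 4): arr[3]=16 > arr[4]=12
(3, 6): arr[3]=16 > arr[6]=3
(3, 7): arr[3]=16 > arr[7]=5
(4, 6): arr[4]=12 > arr[6]=3
(4, 7): arr[4]=12 > arr[7]=5
(5, 6): arr[5]=20 > arr[6]=3
(5, 7): arr[5]=20 > arr[7]=5

Total inversions: 15

The array has 15 inversion(s): (0,1), (0,2), (0,3), (0,4), (0,6), (0,7), (2,6), (2,7), (3,4), (3,6), (3,7), (4,6), (4,7), (5,6), (5,7). Each pair (i,j) satisfies i < j and arr[i] > arr[j].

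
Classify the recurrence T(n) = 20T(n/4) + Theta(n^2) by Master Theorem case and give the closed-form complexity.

Master Theorem for T(n) = 20T(n/4) + O(n^2):

a = 20, b = 4, c = 2
log_b(a) = log_4(20) = 2.1610

Case 1: c = 2 < log_4(20) = 2.1610
T(n) = O(n^(log_4 20))

For T(n) = 20T(n/4) + O(n^2): log_4(20) = 2.1610. This is Case 1 of the Master Theorem (c < log_b(a), work dominated by leaves), giving O(n^(log_4 20)).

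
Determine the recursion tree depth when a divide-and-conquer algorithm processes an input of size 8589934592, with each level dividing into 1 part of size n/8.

For divide and conquer with division factor 8:

Problem sizes at each level:
Level 0: 8589934592
Level 1: 1073741824
Level 2: 134217728
Level 3: 16777216
Level 4: 2097152
Level 5: 262144
Level 6: 32768
Level 7: 4096
Level 8: 512
Level 9: 64
Level 10: 8
Level 11: 1

The root is level 0 and the size-1 base case is level 11 (the tree spans levels 0 through 11, i.e. 12 levels counting the root), so the depth is the number of divisions: log_8(8589934592) = 11

The recursion tree depth is log_8(8589934592) = 11. At each level, the problem size is divided by 8, so it takes 11 divisions to reduce to a base case of size 1. The algorithm makes 1 recursive call at each level.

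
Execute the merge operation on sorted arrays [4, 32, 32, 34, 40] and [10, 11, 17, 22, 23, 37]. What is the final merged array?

Merging process:

Compare 4 vs 10: take 4 from left. Merged: [4]
Compare 32 vs 10: take 10 from right. Merged: [4, 10]
Compare 32 vs 11: take 11 from right. Merged: [4, 10, 11]
Compare 32 vs 17: take 17 from right. Merged: [4, 10, 11, 17]
Compare 32 vs 22: take 22 from right. Merged: [4, 10, 11, 17, 22]
Compare 32 vs 23: take 23 from right. Merged: [4, 10, 11, 17, 22, 23]
Compare 32 vs 37: take 32 from left. Merged: [4, 10, 11, 17, 22, 23, 32]
Compare 32 vs 37: take 32 from left. Merged: [4, 10, 11, 17, 22, 23, 32, 32]
Compare 34 vs 37: take 34 from left. Merged: [4, 10, 11, 17, 22, 23, 32, 32, 34]
Compare 40 vs 37: take 37 from right. Merged: [4, 10, 11, 17, 22, 23, 32, 32, 34, 37]
Append remaining from left: [40]. Merged: [4, 10, 11, 17, 22, 23, 32, 32, 34, 37, 40]

Final merged array: [4, 10, 11, 17, 22, 23, 32, 32, 34, 37, 40]
Total comparisons: 10

The merged array is [4, 10, 11, 17, 22, 23, 32, 32, 34, 37, 40], requiring 10 comparisons. The merge step runs in O(n) time where n is the total number of elements.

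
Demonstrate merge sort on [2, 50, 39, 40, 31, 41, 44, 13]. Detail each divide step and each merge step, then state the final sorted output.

Merge sort trace:

Split: [2, 50, 39, 40, 31, 41, 44, 13] -> [2, 50, 39, 40] and [31, 41, 44, 13]
  Split: [2, 50, 39, 40] -> [2, 50] and [39, 40]
    Split: [2, 50] -> [2] and [50]
    Merge: [2] + [50] -> [2, 50]
    Split: [39, 40] -> [39] and [40]
    Merge: [39] + [40] -> [39, 40]
  Merge: [2, 50] + [39, 40] -> [2, 39, 40, 50]
  Split: [31, 41, 44, 13] -> [31, 41] and [44, 13]
    Split: [31, 41] -> [31] and [41]
    Merge: [31] + [41] -> [31, 41]
    Split: [44, 13] -> [44] and [13]
    Merge: [44] + [13] -> [13, 44]
  Merge: [31, 41] + [13, 44] -> [13, 31, 41, 44]
Merge: [2, 39, 40, 50] + [13, 31, 41, 44] -> [2, 13, 31, 39, 40, 41, 44, 50]

Final sorted array: [2, 13, 31, 39, 40, 41, 44, 50]

The merge sort proceeds by recursively splitting the array and merging sorted halves.
After all merges, the sorted array is [2, 13, 31, 39, 40, 41, 44, 50].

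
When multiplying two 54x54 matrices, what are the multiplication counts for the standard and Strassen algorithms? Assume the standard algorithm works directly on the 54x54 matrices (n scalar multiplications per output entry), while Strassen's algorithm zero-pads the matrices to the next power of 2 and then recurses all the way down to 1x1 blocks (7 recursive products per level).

Matrix multiplication for 54x54 matrices:

Strassen's algorithm requires power-of-2 dimensions. Pad 54x54 to 64x64 (next power of 2).

Standard algorithm: 54^3 = 157464 multiplications
Strassen's algorithm: 7^(log2(64)) = 7^6 = 117649 multiplications
Savings: 157464 - 117649 = 39815 multiplications

Standard: 157464 multiplications (54^3). Strassen: 117649 multiplications (7^6, after padding to 64x64). Strassen reduces 8 recursive multiplications to 7 at each level.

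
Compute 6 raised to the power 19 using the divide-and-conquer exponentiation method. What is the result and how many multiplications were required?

Computing 6^19 by squaring (build up from 6^1; each line after the first costs one multiplication):

6^1 = 6
6^2 = (6^1)^2 = 6^2 = 36
6^4 = (6^2)^2 = 36^2 = 1296
6^8 = (6^4)^2 = 1296^2 = 1679616
6^9 = 6 * 6^8 = 6 * 1679616 = 10077696
6^18 = (6^9)^2 = 10077696^2 = 101559956668416
6^19 = 6 * 6^18 = 6 * 101559956668416 = 609359740010496

Result: 609359740010496
Multiplications needed: 6 (6 lines after 6^1)

6^19 = 609359740010496. Using exponentiation by squaring, this requires 6 multiplications. The key idea: if the exponent is even, square the half-power; if odd, multiply by the base once.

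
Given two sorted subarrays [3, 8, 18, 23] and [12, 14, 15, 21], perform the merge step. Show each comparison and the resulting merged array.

Merging process:

Compare 3 vs 12: take 3 from left. Merged: [3]
Compare 8 vs 12: take 8 from left. Merged: [3, 8]
Compare 18 vs 12: take 12 from right. Merged: [3, 8, 12]
Compare 18 vs 14: take 14 from right. Merged: [3, 8, 12, 14]
Compare 18 vs 15: take 15 from right. Merged: [3, 8, 12, 14, 15]
Compare 18 vs 21: take 18 from left. Merged: [3, 8, 12, 14, 15, 18]
Compare 23 vs 21: take 21 from right. Merged: [3, 8, 12, 14, 15, 18, 21]
Append remaining from left: [23]. Merged: [3, 8, 12, 14, 15, 18, 21, 23]

Final merged array: [3, 8, 12, 14, 15, 18, 21, 23]
Total comparisons: 7

The merged array is [3, 8, 12, 14, 15, 18, 21, 23], requiring 7 comparisons. The merge step runs in O(n) time where n is the total number of elements.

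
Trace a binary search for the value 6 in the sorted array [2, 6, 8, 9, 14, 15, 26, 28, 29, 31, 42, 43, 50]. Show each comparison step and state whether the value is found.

Binary search for 6 in [2, 6, 8, 9, 14, 15, 26, 28, 29, 31, 42, 43, 50]:

lo=0, hi=12, mid=6, arr[mid]=26 -> 26 > 6, search left half
lo=0, hi=5, mid=2, arr[mid]=8 -> 8 > 6, search left half
lo=0, hi=1, mid=0, arr[mid]=2 -> 2 < 6, search right half
lo=1, hi=1, mid=1, arr[mid]=6 -> Found target at index 1!

Binary search finds 6 at index 1 after 4 comparisons. The search repeatedly halves the search space by comparing with the middle element.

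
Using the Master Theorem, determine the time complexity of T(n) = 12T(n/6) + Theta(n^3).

Master Theorem for T(n) = 12T(n/6) + O(n^3):

a = 12, b = 6, c = 3
log_b(a) = log_6(12) = 1.3869

Case 3: c = 3 > log_6(12) = 1.3869
T(n) = O(n^3) = O(n^3)

For T(n) = 12T(n/6) + O(n^3): log_6(12) = 1.3869. This is Case 3 of the Master Theorem (c > log_b(a), work dominated by root), giving O(n^3).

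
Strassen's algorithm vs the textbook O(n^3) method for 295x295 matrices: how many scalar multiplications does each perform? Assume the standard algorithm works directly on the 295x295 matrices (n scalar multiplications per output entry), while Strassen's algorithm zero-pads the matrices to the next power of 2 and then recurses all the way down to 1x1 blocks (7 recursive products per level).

Matrix multiplication for 295x295 matrices:

Strassen's algorithm requires power-of-2 dimensions. Pad 295x295 to 512x512 (next power of 2).

Standard algorithm: 295^3 = 25672375 multiplications
Strassen's algorithm: 7^(log2(512)) = 7^9 = 40353607 multiplications
Difference: 25672375 - 40353607 = -14681232 (Strassen uses MORE here due to padding overhead — for small or just-over-power-of-2 n, padding can outweigh the per-level savings)

Standard: 25672375 multiplications (295^3). Strassen: 40353607 multiplications (7^9, after padding to 512x512). Strassen reduces 8 recursive multiplications to 7 at each level.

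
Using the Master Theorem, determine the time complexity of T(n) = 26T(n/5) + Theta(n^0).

Master Theorem for T(n) = 26T(n/5) + O(n^0):

a = 26, b = 5, c = 0
log_b(a) = log_5(26) = 2.0244

Case 1: c = 0 < log_5(26) = 2.0244
T(n) = O(n^(log_5 26))

For T(n) = 26T(n/5) + O(n^0): log_5(26) = 2.0244. This is Case 1 of the Master Theorem (c < log_b(a), work dominated by leaves), giving O(n^(log_5 26)).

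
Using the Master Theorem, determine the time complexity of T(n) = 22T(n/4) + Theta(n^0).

Master Theorem for T(n) = 22T(n/4) + O(n^0):

a = 22, b = 4, c = 0
log_b(a) = log_4(22) = 2.2297

Case 1: c = 0 < log_4(22) = 2.2297
T(n) = O(n^(log_4 22))

For T(n) = 22T(n/4) + O(n^0): log_4(22) = 2.2297. This is Case 1 of the Master Theorem (c < log_b(a), work dominated by leaves), giving O(n^(log_4 22)).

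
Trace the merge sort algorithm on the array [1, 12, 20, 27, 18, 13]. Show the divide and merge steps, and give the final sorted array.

Merge sort trace:

Split: [1, 12, 20, 27, 18, 13] -> [1, 12, 20] and [27, 18, 13]
  Split: [1, 12, 20] -> [1] and [12, 20]
    Split: [12, 20] -> [12] and [20]
    Merge: [12] + [20] -> [12, 20]
  Merge: [1] + [12, 20] -> [1, 12, 20]
  Split: [27, 18, 13] -> [27] and [18, 13]
    Split: [18, 13] -> [18] and [13]
    Merge: [18] + [13] -> [13, 18]
  Merge: [27] + [13, 18] -> [13, 18, 27]
Merge: [1, 12, 20] + [13, 18, 27] -> [1, 12, 13, 18, 20, 27]

Final sorted array: [1, 12, 13, 18, 20, 27]

The merge sort proceeds by recursively splitting the array and merging sorted halves.
After all merges, the sorted array is [1, 12, 13, 18, 20, 27].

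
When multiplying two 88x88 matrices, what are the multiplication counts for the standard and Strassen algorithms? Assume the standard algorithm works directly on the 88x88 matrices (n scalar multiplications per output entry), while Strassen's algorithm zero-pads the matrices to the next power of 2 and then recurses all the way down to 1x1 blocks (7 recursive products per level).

Matrix multiplication for 88x88 matrices:

Strassen's algorithm requires power-of-2 dimensions. Pad 88x88 to 128x128 (next power of 2).

Standard algorithm: 88^3 = 681472 multiplications
Strassen's algorithm: 7^(log2(128)) = 7^7 = 823543 multiplications
Difference: 681472 - 823543 = -142071 (Strassen uses MORE here due to padding overhead — for small or just-over-power-of-2 n, padding can outweigh the per-level savings)

Standard: 681472 multiplications (88^3). Strassen: 823543 multiplications (7^7, after padding to 128x128). Strassen reduces 8 recursive multiplications to 7 at each level.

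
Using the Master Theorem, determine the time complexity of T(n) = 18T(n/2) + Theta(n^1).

Master Theorem for T(n) = 18T(n/2) + O(n^1):

a = 18, b = 2, c = 1
log_b(a) = log_2(18) = 4.1699

Case 1: c = 1 < log_2(18) = 4.1699
T(n) = O(n^(log_2 18))

For T(n) = 18T(n/2) + O(n^1): log_2(18) = 4.1699. This is Case 1 of the Master Theorem (c < log_b(a), work dominated by leaves), giving O(n^(log_2 18)).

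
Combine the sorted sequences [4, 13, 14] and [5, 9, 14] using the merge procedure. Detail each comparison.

Merging process:

Compare 4 vs 5: take 4 from left. Merged: [4]
Compare 13 vs 5: take 5 from right. Merged: [4, 5]
Compare 13 vs 9: take 9 from right. Merged: [4, 5, 9]
Compare 13 vs 14: take 13 from left. Merged: [4, 5, 9, 13]
Compare 14 vs 14: take 14 from left. Merged: [4, 5, 9, 13, 14]
Append remaining from right: [14]. Merged: [4, 5, 9, 13, 14, 14]

Final merged array: [4, 5, 9, 13, 14, 14]
Total comparisons: 5

The merged array is [4, 5, 9, 13, 14, 14], requiring 5 comparisons. The merge step runs in O(n) time where n is the total number of elements.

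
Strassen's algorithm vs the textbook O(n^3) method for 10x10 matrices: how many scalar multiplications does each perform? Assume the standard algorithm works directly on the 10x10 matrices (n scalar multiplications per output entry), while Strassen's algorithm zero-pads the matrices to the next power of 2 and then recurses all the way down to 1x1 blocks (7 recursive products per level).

Matrix multiplication for 10x10 matrices:

Strassen's algorithm requires power-of-2 dimensions. Pad 10x10 to 16x16 (next power of 2).

Standard algorithm: 10^3 = 1000 multiplications
Strassen's algorithm: 7^(log2(16)) = 7^4 = 2401 multiplications
Difference: 1000 - 2401 = -1401 (Strassen uses MORE here due to padding overhead — for small or just-over-power-of-2 n, padding can outweigh the per-level savings)

Standard: 1000 multiplications (10^3). Strassen: 2401 multiplications (7^4, after padding to 16x16). Strassen reduces 8 recursive multiplications to 7 at each level.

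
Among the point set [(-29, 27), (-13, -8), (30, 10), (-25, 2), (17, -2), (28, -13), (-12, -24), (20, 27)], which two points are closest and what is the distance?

Computing all pairwise distances among 8 points:

d((-29, 27), (-13, -8)) = 38.4838
d((-29, 27), (30, 10)) = 61.4003
d((-29, 27), (-25, 2)) = 25.318
d((-29, 27), (17, -2)) = 54.3783
d((-29, 27), (28, -13)) = 69.6348
d((-29, 27), (-12, -24)) = 53.7587
d((-29, 27), (20, 27)) = 49.0
d((-13, -8), (30, 10)) = 46.6154
d((-13, -8), (-25, 2)) = 15.6205
d((-13, -8), (17, -2)) = 30.5941
d((-13, -8), (28, -13)) = 41.3038
d((-13, -8), (-12, -24)) = 16.0312
d((-13, -8), (20, 27)) = 48.1041
d((30, 10), (-25, 2)) = 55.5788
d((30, 10), (17, -2)) = 17.6918
d((30, 10), (28, -13)) = 23.0868
d((30, 10), (-12, -24)) = 54.037
d((30, 10), (20, 27)) = 19.7231
d((-25, 2), (17, -2)) = 42.19
d((-25, 2), (28, -13)) = 55.0818
d((-25, 2), (-12, -24)) = 29.0689
d((-25, 2), (20, 27)) = 51.4782
d((17, -2), (28, -13)) = 15.5563 <-- minimum
d((17, -2), (-12, -24)) = 36.4005
d((17, -2), (20, 27)) = 29.1548
d((28, -13), (-12, -24)) = 41.4849
d((28, -13), (20, 27)) = 40.7922
d((-12, -24), (20, 27)) = 60.208

Closest pair: (17, -2) and (28, -13) with distance 15.5563

The closest pair is (17, -2) and (28, -13) with Euclidean distance 15.5563. For 8 points, brute-force pairwise comparison is shown above. For large n, the divide-and-conquer algorithm (sort by x, recurse on halves, check the dividing strip) achieves O(n log n).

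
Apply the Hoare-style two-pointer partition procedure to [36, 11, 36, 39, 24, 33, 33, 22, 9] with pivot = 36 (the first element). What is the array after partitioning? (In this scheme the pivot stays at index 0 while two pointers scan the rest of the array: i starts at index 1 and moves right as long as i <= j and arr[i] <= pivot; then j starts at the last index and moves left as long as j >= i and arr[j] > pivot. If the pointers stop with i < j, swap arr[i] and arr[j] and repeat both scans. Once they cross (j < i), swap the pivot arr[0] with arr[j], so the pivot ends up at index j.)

Hoare-style two-pointer partition with pivot = 36:

Initial array: [36, 11, 36, 39, 24, 33, 33, 22, 9]

Pointers start at i = 1, j = 8.
i stops at index 3 (arr[3]=39 > 36), j stops at index 8 (arr[8]=9 <= 36): swap arr[3] and arr[8], array becomes [36, 11, 36, 9, 24, 33, 33, 22, 39]
i ends at 8, j ends at 7: the pointers have crossed (j < i), so scanning stops.

Swap pivot arr[0] with arr[7] to place pivot at position 7: [22, 11, 36, 9, 24, 33, 33, 36, 39]
Pivot position: 7

After partitioning with pivot 36, the array becomes [22, 11, 36, 9, 24, 33, 33, 36, 39]. The pivot is placed at index 7. All elements to the left of the pivot are <= 36, and all elements to the right are > 36.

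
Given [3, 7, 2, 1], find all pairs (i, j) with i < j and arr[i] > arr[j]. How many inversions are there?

Finding inversions in [3, 7, 2, 1]:

(0, 2): arr[0]=3 > arr[2]=2
(0, 3): arr[0]=3 > arr[3]=1
(1, 2): arr[1]=7 > arr[2]=2
(1, 3): arr[1]=7 > arr[3]=1
(2, 3): arr[2]=2 > arr[3]=1

Total inversions: 5

The array has 5 inversion(s): (0,2), (0,3), (1,2), (1,3), (2,3). Each pair (i,j) satisfies i < j and arr[i] > arr[j].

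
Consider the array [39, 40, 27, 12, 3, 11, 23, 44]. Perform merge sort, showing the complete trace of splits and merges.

Merge sort trace:

Split: [39, 40, 27, 12, 3, 11, 23, 44] -> [39, 40, 27, 12] and [3, 11, 23, 44]
  Split: [39, 40, 27, 12] -> [39, 40] and [27, 12]
    Split: [39, 40] -> [39] and [40]
    Merge: [39] + [40] -> [39, 40]
    Split: [27, 12] -> [27] and [12]
    Merge: [27] + [12] -> [12, 27]
  Merge: [39, 40] + [12, 27] -> [12, 27, 39, 40]
  Split: [3, 11, 23, 44] -> [3, 11] and [23, 44]
    Split: [3, 11] -> [3] and [11]
    Merge: [3] + [11] -> [3, 11]
    Split: [23, 44] -> [23] and [44]
    Merge: [23] + [44] -> [23, 44]
  Merge: [3, 11] + [23, 44] -> [3, 11, 23, 44]
Merge: [12, 27, 39, 40] + [3, 11, 23, 44] -> [3, 11, 12, 23, 27, 39, 40, 44]

Final sorted array: [3, 11, 12, 23, 27, 39, 40, 44]

The merge sort proceeds by recursively splitting the array and merging sorted halves.
After all merges, the sorted array is [3, 11, 12, 23, 27, 39, 40, 44].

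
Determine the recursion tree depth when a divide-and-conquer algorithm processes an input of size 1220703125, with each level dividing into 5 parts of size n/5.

For divide and conquer with division factor 5:

Problem sizes at each level:
Level 0: 1220703125
Level 1: 244140625
Level 2: 48828125
Level 3: 9765625
Level 4: 1953125
Level 5: 390625
Level 6: 78125
Level 7: 15625
Level 8: 3125
Level 9: 625
Level 10: 125
Level 11: 25
Level 12: 5
Level 13: 1

The root is level 0 and the size-1 base case is level 13 (the tree spans levels 0 through 13, i.e. 14 levels counting the root), so the depth is the number of divisions: log_5(1220703125) = 13

The recursion tree depth is log_5(1220703125) = 13. At each level, the problem size is divided by 5, so it takes 13 divisions to reduce to a base case of size 1. The algorithm makes 5 recursive calls at each level.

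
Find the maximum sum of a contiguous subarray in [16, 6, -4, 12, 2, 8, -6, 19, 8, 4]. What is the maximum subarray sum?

Using Kadane's algorithm on [16, 6, -4, 12, 2, 8, -6, 19, 8, 4]:

Scanning through the array:
Position 1 (value 6): max_ending_here = 22, max_so_far = 22
Position 2 (value -4): max_ending_here = 18, max_so_far = 22
Position 3 (value 12): max_ending_here = 30, max_so_far = 30
Position 4 (value 2): max_ending_here = 32, max_so_far = 32
Position 5 (value 8): max_ending_here = 40, max_so_far = 40
Position 6 (value -6): max_ending_here = 34, max_so_far = 40
Position 7 (value 19): max_ending_here = 53, max_so_far = 53
Position 8 (value 8): max_ending_here = 61, max_so_far = 61
Position 9 (value 4): max_ending_here = 65, max_so_far = 65

Maximum subarray: [16, 6, -4, 12, 2, 8, -6, 19, 8, 4]
Maximum sum: 65

The maximum subarray is [16, 6, -4, 12, 2, 8, -6, 19, 8, 4] with sum 65. This subarray runs from index 0 to index 9.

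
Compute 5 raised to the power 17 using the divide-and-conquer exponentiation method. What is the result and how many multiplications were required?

Computing 5^17 by squaring (build up from 5^1; each line after the first costs one multiplication):

5^1 = 5
5^2 = (5^1)^2 = 5^2 = 25
5^4 = (5^2)^2 = 25^2 = 625
5^8 = (5^4)^2 = 625^2 = 390625
5^16 = (5^8)^2 = 390625^2 = 152587890625
5^17 = 5 * 5^16 = 5 * 152587890625 = 762939453125

Result: 762939453125
Multiplications needed: 5 (5 lines after 5^1)

5^17 = 762939453125. Using exponentiation by squaring, this requires 5 multiplications. The key idea: if the exponent is even, square the half-power; if odd, multiply by the base once.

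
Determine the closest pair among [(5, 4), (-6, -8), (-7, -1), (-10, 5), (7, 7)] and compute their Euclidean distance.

Computing all pairwise distances among 5 points:

d((5, 4), (-6, -8)) = 16.2788
d((5, 4), (-7, -1)) = 13.0
d((5, 4), (-10, 5)) = 15.0333
d((5, 4), (7, 7)) = 3.6056 <-- minimum
d((-6, -8), (-7, -1)) = 7.0711
d((-6, -8), (-10, 5)) = 13.6015
d((-6, -8), (7, 7)) = 19.8494
d((-7, -1), (-10, 5)) = 6.7082
d((-7, -1), (7, 7)) = 16.1245
d((-10, 5), (7, 7)) = 17.1172

Closest pair: (5, 4) and (7, 7) with distance 3.6056

The closest pair is (5, 4) and (7, 7) with Euclidean distance 3.6056. For 5 points, brute-force pairwise comparison is shown above. For large n, the divide-and-conquer algorithm (sort by x, recurse on halves, check the dividing strip) achieves O(n log n).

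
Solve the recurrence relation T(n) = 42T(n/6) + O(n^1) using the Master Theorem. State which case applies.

Master Theorem for T(n) = 42T(n/6) + O(n^1):

a = 42, b = 6, c = 1
log_b(a) = log_6(42) = 2.0860

Case 1: c = 1 < log_6(42) = 2.0860
T(n) = O(n^(log_6 42))

For T(n) = 42T(n/6) + O(n^1): log_6(42) = 2.0860. This is Case 1 of the Master Theorem (c < log_b(a), work dominated by leaves), giving O(n^(log_6 42)).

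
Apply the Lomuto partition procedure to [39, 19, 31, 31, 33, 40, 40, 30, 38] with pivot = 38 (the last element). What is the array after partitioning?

Lomuto partition with pivot = 38:

Initial array: [39, 19, 31, 31, 33, 40, 40, 30, 38]

arr[0]=39 > 38: no swap
arr[1]=19 <= 38: swap with position 0, array becomes [19, 39, 31, 31, 33, 40, 40, 30, 38]
arr[2]=31 <= 38: swap with position 1, array becomes [19, 31, 39, 31, 33, 40, 40, 30, 38]
arr[3]=31 <= 38: swap with position 2, array becomes [19, 31, 31, 39, 33, 40, 40, 30, 38]
arr[4]=33 <= 38: swap with position 3, array becomes [19, 31, 31, 33, 39, 40, 40, 30, 38]
arr[5]=40 > 38: no swap
arr[6]=40 > 38: no swap
arr[7]=30 <= 38: swap with position 4, array becomes [19, 31, 31, 33, 30, 40, 40, 39, 38]

Place pivot at position 5: [19, 31, 31, 33, 30, 38, 40, 39, 40]
Pivot position: 5

After partitioning with pivot 38, the array becomes [19, 31, 31, 33, 30, 38, 40, 39, 40]. The pivot is placed at index 5. All elements to the left of the pivot are <= 38, and all elements to the right are > 38.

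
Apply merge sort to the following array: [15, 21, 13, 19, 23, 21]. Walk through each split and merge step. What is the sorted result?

Merge sort trace:

Split: [15, 21, 13, 19, 23, 21] -> [15, 21, 13] and [19, 23, 21]
  Split: [15, 21, 13] -> [15] and [21, 13]
    Split: [21, 13] -> [21] and [13]
    Merge: [21] + [13] -> [13, 21]
  Merge: [15] + [13, 21] -> [13, 15, 21]
  Split: [19, 23, 21] -> [19] and [23, 21]
    Split: [23, 21] -> [23] and [21]
    Merge: [23] + [21] -> [21, 23]
  Merge: [19] + [21, 23] -> [19, 21, 23]
Merge: [13, 15, 21] + [19, 21, 23] -> [13, 15, 19, 21, 21, 23]

Final sorted array: [13, 15, 19, 21, 21, 23]

The merge sort proceeds by recursively splitting the array and merging sorted halves.
After all merges, the sorted array is [13, 15, 19, 21, 21, 23].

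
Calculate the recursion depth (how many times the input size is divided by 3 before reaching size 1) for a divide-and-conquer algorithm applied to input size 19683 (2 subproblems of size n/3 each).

For divide and conquer with division factor 3:

Problem sizes at each level:
Level 0: 19683
Level 1: 6561
Level 2: 2187
Level 3: 729
Level 4: 243
Level 5: 81
Level 6: 27
Level 7: 9
Level 8: 3
Level 9: 1

The root is level 0 and the size-1 base case is level 9 (the tree spans levels 0 through 9, i.e. 10 levels counting the root), so the depth is the number of divisions: log_3(19683) = 9

The recursion tree depth is log_3(19683) = 9. At each level, the problem size is divided by 3, so it takes 9 divisions to reduce to a base case of size 1. The algorithm makes 2 recursive calls at each level.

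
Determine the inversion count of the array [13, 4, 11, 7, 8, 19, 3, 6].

Finding inversions in [13, 4, 11, 7, 8, 19, 3, 6]:

(0, 1): arr[0]=13 > arr[1]=4
(0, 2): arr[0]=13 > arr[2]=11
(0, 3): arr[0]=13 > arr[3]=7
(0, 4): arr[0]=13 > arr[4]=8
(0, 6): arr[0]=13 > arr[6]=3
(0, 7): arr[0]=13 > arr[7]=6
(1, 6): arr[1]=4 > arr[6]=3
(2, 3): arr[2]=11 > arr[3]=7
(2, 4): arr[2]=11 > arr[4]=8
(2, 6): arr[2]=11 > arr[6]=3
(2, 7): arr[2]=11 > arr[7]=6
(3, 6): arr[3]=7 > arr[6]=3
(3, 7): arr[3]=7 > arr[7]=6
(4, 6): arr[4]=8 > arr[6]=3
(4, 7): arr[4]=8 > arr[7]=6
(5, 6): arr[5]=19 > arr[6]=3
(5, 7): arr[5]=19 > arr[7]=6

Total inversions: 17

The array has 17 inversion(s): (0,1), (0,2), (0,3), (0,4), (0,6), (0,7), (1,6), (2,3), (2,4), (2,6), (2,7), (3,6), (3,7), (4,6), (4,7), (5,6), (5,7). Each pair (i,j) satisfies i < j and arr[i] > arr[j].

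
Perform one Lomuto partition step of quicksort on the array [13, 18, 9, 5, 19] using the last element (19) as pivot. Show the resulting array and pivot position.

Lomuto partition with pivot = 19:

Initial array: [13, 18, 9, 5, 19]

arr[0]=13 <= 19: swap with position 0, array becomes [13, 18, 9, 5, 19]
arr[1]=18 <= 19: swap with position 1, array becomes [13, 18, 9, 5, 19]
arr[2]=9 <= 19: swap with position 2, array becomes [13, 18, 9, 5, 19]
arr[3]=5 <= 19: swap with position 3, array becomes [13, 18, 9, 5, 19]

Place pivot at position 4: [13, 18, 9, 5, 19]
Pivot position: 4

After partitioning with pivot 19, the array becomes [13, 18, 9, 5, 19]. The pivot is placed at index 4. All elements to the left of the pivot are <= 19, and all elements to the right are > 19.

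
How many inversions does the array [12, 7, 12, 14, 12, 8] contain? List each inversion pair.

Finding inversions in [12, 7, 12, 14, 12, 8]:

(0, 1): arr[0]=12 > arr[1]=7
(0, 5): arr[0]=12 > arr[5]=8
(2, 5): arr[2]=12 > arr[5]=8
(3, 4): arr[3]=14 > arr[4]=12
(3, 5): arr[3]=14 > arr[5]=8
(4, 5): arr[4]=12 > arr[5]=8

Total inversions: 6

The array has 6 inversion(s): (0,1), (0,5), (2,5), (3,4), (3,5), (4,5). Each pair (i,j) satisfies i < j and arr[i] > arr[j].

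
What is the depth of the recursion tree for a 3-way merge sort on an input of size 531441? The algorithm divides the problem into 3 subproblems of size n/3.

For divide and conquer with division factor 3:

Problem sizes at each level:
Level 0: 531441
Level 1: 177147
Level 2: 59049
Level 3: 19683
Level 4: 6561
Level 5: 2187
Level 6: 729
Level 7: 243
Level 8: 81
Level 9: 27
Level 10: 9
Level 11: 3
Level 12: 1

The root is level 0 and the size-1 base case is level 12 (the tree spans levels 0 through 12, i.e. 13 levels counting the root), so the depth is the number of divisions: log_3(531441) = 12

The recursion tree depth is log_3(531441) = 12. At each level, the problem size is divided by 3, so it takes 12 divisions to reduce to a base case of size 1. The algorithm makes 3 recursive calls at each level.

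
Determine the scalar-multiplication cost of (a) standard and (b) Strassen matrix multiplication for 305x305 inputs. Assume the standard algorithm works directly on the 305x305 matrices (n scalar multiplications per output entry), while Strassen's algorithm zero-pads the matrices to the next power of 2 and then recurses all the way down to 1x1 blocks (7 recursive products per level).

Matrix multiplication for 305x305 matrices:

Strassen's algorithm requires power-of-2 dimensions. Pad 305x305 to 512x512 (next power of 2).

Standard algorithm: 305^3 = 28372625 multiplications
Strassen's algorithm: 7^(log2(512)) = 7^9 = 40353607 multiplications
Difference: 28372625 - 40353607 = -11980982 (Strassen uses MORE here due to padding overhead — for small or just-over-power-of-2 n, padding can outweigh the per-level savings)

Standard: 28372625 multiplications (305^3). Strassen: 40353607 multiplications (7^9, after padding to 512x512). Strassen reduces 8 recursive multiplications to 7 at each level.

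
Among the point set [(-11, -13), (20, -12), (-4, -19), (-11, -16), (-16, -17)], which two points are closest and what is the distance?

Computing all pairwise distances among 5 points:

d((-11, -13), (20, -12)) = 31.0161
d((-11, -13), (-4, -19)) = 9.2195
d((-11, -13), (-11, -16)) = 3.0 <-- minimum
d((-11, -13), (-16, -17)) = 6.4031
d((20, -12), (-4, -19)) = 25.0
d((20, -12), (-11, -16)) = 31.257
d((20, -12), (-16, -17)) = 36.3456
d((-4, -19), (-11, -16)) = 7.6158
d((-4, -19), (-16, -17)) = 12.1655
d((-11, -16), (-16, -17)) = 5.099

Closest pair: (-11, -13) and (-11, -16) with distance 3.0

The closest pair is (-11, -13) and (-11, -16) with Euclidean distance 3.0. For 5 points, brute-force pairwise comparison is shown above. For large n, the divide-and-conquer algorithm (sort by x, recurse on halves, check the dividing strip) achieves O(n log n).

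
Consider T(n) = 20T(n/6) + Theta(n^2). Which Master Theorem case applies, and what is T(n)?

Master Theorem for T(n) = 20T(n/6) + O(n^2):

a = 20, b = 6, c = 2
log_b(a) = log_6(20) = 1.6720

Case 3: c = 2 > log_6(20) = 1.6720
T(n) = O(n^2) = O(n^2)

For T(n) = 20T(n/6) + O(n^2): log_6(20) = 1.6720. This is Case 3 of the Master Theorem (c > log_b(a), work dominated by root), giving O(n^2).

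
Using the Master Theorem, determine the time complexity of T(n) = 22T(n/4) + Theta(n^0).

Master Theorem for T(n) = 22T(n/4) + O(n^0):

a = 22, b = 4, c = 0
log_b(a) = log_4(22) = 2.2297

Case 1: c = 0 < log_4(22) = 2.2297
T(n) = O(n^(log_4 22))

For T(n) = 22T(n/4) + O(n^0): log_4(22) = 2.2297. This is Case 1 of the Master Theorem (c < log_b(a), work dominated by leaves), giving O(n^(log_4 22)).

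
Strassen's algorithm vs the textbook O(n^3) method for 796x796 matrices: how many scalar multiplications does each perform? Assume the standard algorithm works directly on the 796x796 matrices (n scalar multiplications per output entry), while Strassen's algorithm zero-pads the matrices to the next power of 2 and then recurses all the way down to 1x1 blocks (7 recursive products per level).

Matrix multiplication for 796x796 matrices:

Strassen's algorithm requires power-of-2 dimensions. Pad 796x796 to 1024x1024 (next power of 2).

Standard algorithm: 796^3 = 504358336 multiplications
Strassen's algorithm: 7^(log2(1024)) = 7^10 = 282475249 multiplications
Savings: 504358336 - 282475249 = 221883087 multiplications

Standard: 504358336 multiplications (796^3). Strassen: 282475249 multiplications (7^10, after padding to 1024x1024). Strassen reduces 8 recursive multiplications to 7 at each level.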